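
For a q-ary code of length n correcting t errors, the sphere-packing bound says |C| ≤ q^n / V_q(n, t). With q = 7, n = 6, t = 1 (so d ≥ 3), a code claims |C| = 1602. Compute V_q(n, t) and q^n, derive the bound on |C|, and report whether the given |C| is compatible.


V_q(n, t) = 37, q^n = 117649, Hamming bound = 3179, |C| = 1602 ≤ bound (satisfied).

Step 1: Compute V_q(n, t) = Σ_{j=0}^1 C(n, j) (q−1)^j.
  j = 0: C(6,0)·(6)^0 = 1·1 = 1.
  j = 1: C(6,1)·(6)^1 = 6·6 = 36.
  V_q(n, t) = 1 + 36 = 37.
Step 2: q^n = 7^6 = 117649.
Step 3: Hamming bound ⌊q^n / V_q(n,t)⌋ = ⌊117649/37⌋ = 3179.
Step 4: Compare |C| = 1602 to 3179: satisfied.
The claimed |C| lies below the Hamming bound.


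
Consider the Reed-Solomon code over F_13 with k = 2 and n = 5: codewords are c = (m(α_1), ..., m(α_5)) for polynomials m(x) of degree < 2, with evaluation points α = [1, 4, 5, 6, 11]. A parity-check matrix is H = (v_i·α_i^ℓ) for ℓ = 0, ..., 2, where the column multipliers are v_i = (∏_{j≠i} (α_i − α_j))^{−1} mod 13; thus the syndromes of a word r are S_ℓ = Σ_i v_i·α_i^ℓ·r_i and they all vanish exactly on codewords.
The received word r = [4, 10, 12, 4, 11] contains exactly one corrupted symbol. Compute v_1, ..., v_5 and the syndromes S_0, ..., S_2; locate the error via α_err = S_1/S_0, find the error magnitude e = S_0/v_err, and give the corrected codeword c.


S = (8, 9, 2), error at position 4, error magnitude e = 3, c = [4, 10, 12, 1, 11].

Step 1: column multipliers v_i = (∏_{j≠i}(α_i − α_j))^{−1} mod 13.
  i = 1 (α = 1): (1−4)(1−5)(1−6)(1−11) = (−3)·(−4)·(−5)·(−10) = 600 ≡ 2, so v_1 = 2^{−1} = 7 (mod 13).
  i = 2 (α = 4): (4−1)(4−5)(4−6)(4−11) = 3·(−1)·(−2)·(−7) = −42 ≡ 10, so v_2 = 10^{−1} = 4 (mod 13).
  i = 3 (α = 5): (5−1)(5−4)(5−6)(5−11) = 4·1·(−1)·(−6) = 24 ≡ 11, so v_3 = 11^{−1} = 6 (mod 13).
  i = 4 (α = 6): (6−1)(6−4)(6−5)(6−11) = 5·2·1·(−5) = −50 ≡ 2, so v_4 = 2^{−1} = 7 (mod 13).
  i = 5 (α = 11): (11−1)(11−4)(11−5)(11−6) = 10·7·6·5 = 2100 ≡ 7, so v_5 = 7^{−1} = 2 (mod 13).
  v = [7, 4, 6, 7, 2].
Step 2: syndromes of r = [4, 10, 12, 4, 11] (all sums mod 13).
  S_0 = Σ v_i r_i = 7·4 + 4·10 + 6·12 + 7·4 + 2·11 = 190 ≡ 8.
  S_1 = Σ v_i α_i r_i = 7·1·4 + 4·4·10 + 6·5·12 + 7·6·4 + 2·11·11 = 958 ≡ 9.
  α_i^2 mod 13 = [1, 3, 12, 10, 4].
  S_2 = Σ v_i α_i^2 r_i = 7·1·4 + 4·3·10 + 6·12·12 + 7·10·4 + 2·4·11 = 1380 ≡ 2.
  S = (8, 9, 2) ≠ 0, so r is not a codeword (an error is present).
Step 3: locate the error. For a single error e at position i, S_ℓ = v_i·e·α_i^ℓ, so α_err = S_1/S_0.
  S_0^{−1} = 8^{−1} = 5 (mod 13), so α_err = 9·5 = 45 ≡ 6 = α_4. Error position i = 4.
  Consistency check: S_2/S_1 = 2·3 = 6 ≡ 6 = α_err ✓ (single-error assumption holds).
Step 4: error magnitude e = S_0/v_4 = S_0·∏_{j≠4}(α_4 − α_j) = 8·2 = 16 ≡ 3 (mod 13).
Step 5: correct position 4: c_4 = r_4 − e = 4 − 3 ≡ 1 (mod 13). Hence c = [4, 10, 12, 1, 11].
  Check: interpolating c through the α_i gives m(x) = 2 + 2·x (degree < 2) with m(α_i) = c_i for every i, so c is indeed a codeword.


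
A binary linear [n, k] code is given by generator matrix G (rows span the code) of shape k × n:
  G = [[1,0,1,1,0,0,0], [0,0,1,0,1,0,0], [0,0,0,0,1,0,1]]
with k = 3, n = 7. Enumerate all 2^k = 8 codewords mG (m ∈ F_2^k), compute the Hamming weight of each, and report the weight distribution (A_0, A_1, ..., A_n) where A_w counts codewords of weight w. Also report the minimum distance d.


Weight distribution: A_0 = 1, A_2 = 3, A_3 = 3, A_5 = 1. Minimum distance d = 2.

Enumerate all 2^3 = 8 messages m ∈ F_2^3.
For each, compute codeword c = mG in F_2^7, then tally its weight.
  m = 000 → c = 0000000, weight = 0.
  m = 100 → c = 1011000, weight = 3.
  m = 010 → c = 0010100, weight = 2.
  m = 110 → c = 1001100, weight = 3.
  m = 001 → c = 0000101, weight = 2.
  m = 101 → c = 1011101, weight = 5.
  m = 011 → c = 0010001, weight = 2.
  m = 111 → c = 1001001, weight = 3.
Tally weights:
  weight 0: 1 codewords.
  weight 2: 3 codewords.
  weight 3: 3 codewords.
  weight 5: 1 codewords.
Minimum distance d = smallest w > 0 with A_w > 0 = 2.
Sanity: Σ A_w = 8 = 2^3 = 8 ✓.


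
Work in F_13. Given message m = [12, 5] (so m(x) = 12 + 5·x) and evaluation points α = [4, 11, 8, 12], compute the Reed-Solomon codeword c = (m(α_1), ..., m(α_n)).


c = [6, 2, 0, 7]

Message polynomial: m(x) = 12 + 5·x (mod 13).
For each evaluation point α_i, compute m(α_i) mod 13:
  α_1 = 4: Horner steps 5 → 6, so m(4) = 6.
  α_2 = 11: Horner steps 5 → 2, so m(11) = 2.
  α_3 = 8: Horner steps 5 → 0, so m(8) = 0.
  α_4 = 12: Horner steps 5 → 7, so m(12) = 7.
Codeword c = [6, 2, 0, 7] ∈ F_13^4.


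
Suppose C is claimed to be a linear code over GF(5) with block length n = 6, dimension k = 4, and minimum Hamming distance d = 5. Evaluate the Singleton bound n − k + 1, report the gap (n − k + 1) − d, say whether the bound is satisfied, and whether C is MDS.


Singleton RHS = n − k + 1 = 3, slack = -2, bound violated (no such code; not MDS).

Singleton bound: d ≤ n − k + 1.
Here n = 6, k = 4, so n − k + 1 = 3.
Given d = 5, check d ≤ 3: NO.
Slack = (n − k + 1) − d = -2.
The slack is negative: d = 5 exceeds n − k + 1 = 3 by 2, so the Singleton bound is violated and no linear [6, 4, 5]_5 code can exist. In particular it is not MDS (MDS requires d = n − k + 1 exactly).
Description: the claimed parameters are [6, 4, 5]_5; such a code would be impossible (violates the Singleton bound).


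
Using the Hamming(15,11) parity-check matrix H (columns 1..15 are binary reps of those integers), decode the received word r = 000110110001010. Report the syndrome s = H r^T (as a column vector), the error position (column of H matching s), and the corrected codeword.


s = (1, 1, 0, 0)^T, error position = 12, corrected codeword c = 000110110000010

Compute s = H r^T mod 2 one row at a time:
  s_1 = 1 + 0 + 0 + 0 + 1 + 0 + 1 + 0 = 3 ≡ 1 (mod 2).
  s_2 = 1 + 1 + 0 + 1 + 1 + 0 + 1 + 0 = 5 ≡ 1 (mod 2).
  s_3 = 0 + 0 + 0 + 1 + 0 + 0 + 1 + 0 = 2 ≡ 0 (mod 2).
  s_4 = 0 + 0 + 1 + 1 + 0 + 0 + 0 + 0 = 2 ≡ 0 (mod 2).
s = (1, 1, 0, 0)^T — this equals column 12 of H (binary 1100), so error is at position 12.
Correct: flip bit 12 of r = 000110110001010 to get c = 000110110000010.


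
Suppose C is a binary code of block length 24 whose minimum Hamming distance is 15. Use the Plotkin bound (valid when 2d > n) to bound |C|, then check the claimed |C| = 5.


Plotkin bound M ≤ 4; given |C| = 5 > bound (violated).

Check applicability: 2d = 30, n = 24.
2d − n = 6 > 0, so Plotkin applies.
Compute d/(2d−n) = 15/6 ≈ 2.5000.
⌊d/(2d−n)⌋ = 2.
Plotkin bound: M ≤ 2·2 = 4.
Given |C| = 5, check: VIOLATED.
This |C| is above the Plotkin bound, so no binary code with n = 24, d = 15 and 5 codewords exists.


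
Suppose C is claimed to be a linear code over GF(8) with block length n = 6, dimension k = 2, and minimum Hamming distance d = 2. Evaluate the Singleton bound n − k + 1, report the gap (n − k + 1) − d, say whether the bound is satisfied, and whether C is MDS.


Singleton RHS = n − k + 1 = 5, slack = 3, bound satisfied, not MDS.

Singleton bound: d ≤ n − k + 1.
Here n = 6, k = 2, so n − k + 1 = 5.
Given d = 2, check d ≤ 5: YES.
Slack = (n − k + 1) − d = 3.
The code is NOT MDS (slack = 3 > 0).
Description: the claimed parameters are [6, 2, 2]_8; such a code would be non-MDS.


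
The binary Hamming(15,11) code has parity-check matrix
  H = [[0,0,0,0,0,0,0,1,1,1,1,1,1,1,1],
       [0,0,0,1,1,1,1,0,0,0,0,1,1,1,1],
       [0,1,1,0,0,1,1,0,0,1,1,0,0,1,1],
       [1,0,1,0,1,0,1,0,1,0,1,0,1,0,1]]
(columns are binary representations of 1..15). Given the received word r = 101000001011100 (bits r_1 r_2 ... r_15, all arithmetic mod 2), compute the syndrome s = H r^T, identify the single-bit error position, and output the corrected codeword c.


s = (0, 0, 0, 1)^T, error position = 1, corrected codeword c = 001000001011100

Compute s = H r^T mod 2 one row at a time:
  s_1 = 0 + 1 + 0 + 1 + 1 + 1 + 0 + 0 = 4 ≡ 0 (mod 2).
  s_2 = 0 + 0 + 0 + 0 + 1 + 1 + 0 + 0 = 2 ≡ 0 (mod 2).
  s_3 = 0 + 1 + 0 + 0 + 0 + 1 + 0 + 0 = 2 ≡ 0 (mod 2).
  s_4 = 1 + 1 + 0 + 0 + 1 + 1 + 1 + 0 = 5 ≡ 1 (mod 2).
s = (0, 0, 0, 1)^T — this equals column 1 of H (binary 0001), so error is at position 1.
Correct: flip bit 1 of r = 101000001011100 to get c = 001000001011100.


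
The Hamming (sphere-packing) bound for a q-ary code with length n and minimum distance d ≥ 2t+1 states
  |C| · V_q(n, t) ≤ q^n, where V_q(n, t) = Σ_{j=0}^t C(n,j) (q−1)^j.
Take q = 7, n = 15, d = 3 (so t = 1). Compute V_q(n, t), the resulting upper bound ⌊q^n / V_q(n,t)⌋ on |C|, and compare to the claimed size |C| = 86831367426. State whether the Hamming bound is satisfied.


V_q(n, t) = 91, q^n = 4747561509943, Hamming bound = 52171005603, |C| = 86831367426 > bound (violated).

Step 1: Compute V_q(n, t) = Σ_{j=0}^1 C(n, j) (q−1)^j.
  j = 0: C(15,0)·(6)^0 = 1·1 = 1.
  j = 1: C(15,1)·(6)^1 = 15·6 = 90.
  V_q(n, t) = 1 + 90 = 91.
Step 2: q^n = 7^15 = 4747561509943.
Step 3: Hamming bound ⌊q^n / V_q(n,t)⌋ = ⌊4747561509943/91⌋ = 52171005603.
Step 4: Compare |C| = 86831367426 to 52171005603: violated.
The claimed |C| lies above the Hamming bound, so no 7-ary code of length 15 with d ≥ 3 can have 86831367426 codewords.


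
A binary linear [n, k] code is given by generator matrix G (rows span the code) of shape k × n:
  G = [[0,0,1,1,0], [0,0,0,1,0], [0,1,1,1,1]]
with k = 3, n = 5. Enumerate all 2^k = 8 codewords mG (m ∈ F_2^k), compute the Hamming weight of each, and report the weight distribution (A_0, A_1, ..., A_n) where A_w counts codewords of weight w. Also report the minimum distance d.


Weight distribution: A_0 = 1, A_1 = 2, A_2 = 2, A_3 = 2, A_4 = 1. Minimum distance d = 1.

Enumerate all 2^3 = 8 messages m ∈ F_2^3.
For each, compute codeword c = mG in F_2^5, then tally its weight.
  m = 000 → c = 00000, weight = 0.
  m = 100 → c = 00110, weight = 2.
  m = 010 → c = 00010, weight = 1.
  m = 110 → c = 00100, weight = 1.
  m = 001 → c = 01111, weight = 4.
  m = 101 → c = 01001, weight = 2.
  m = 011 → c = 01101, weight = 3.
  m = 111 → c = 01011, weight = 3.
Tally weights:
  weight 0: 1 codewords.
  weight 1: 2 codewords.
  weight 2: 2 codewords.
  weight 3: 2 codewords.
  weight 4: 1 codewords.
Minimum distance d = smallest w > 0 with A_w > 0 = 1.
Sanity: Σ A_w = 8 = 2^3 = 8 ✓.


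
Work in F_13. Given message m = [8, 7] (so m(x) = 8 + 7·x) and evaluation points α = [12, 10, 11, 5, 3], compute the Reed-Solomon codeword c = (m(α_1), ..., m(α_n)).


c = [1, 0, 7, 4, 3]

Message polynomial: m(x) = 8 + 7·x (mod 13).
For each evaluation point α_i, compute m(α_i) mod 13:
  α_1 = 12: Horner steps 7 → 1, so m(12) = 1.
  α_2 = 10: Horner steps 7 → 0, so m(10) = 0.
  α_3 = 11: Horner steps 7 → 7, so m(11) = 7.
  α_4 = 5: Horner steps 7 → 4, so m(5) = 4.
  α_5 = 3: Horner steps 7 → 3, so m(3) = 3.
Codeword c = [1, 0, 7, 4, 3] ∈ F_13^5.


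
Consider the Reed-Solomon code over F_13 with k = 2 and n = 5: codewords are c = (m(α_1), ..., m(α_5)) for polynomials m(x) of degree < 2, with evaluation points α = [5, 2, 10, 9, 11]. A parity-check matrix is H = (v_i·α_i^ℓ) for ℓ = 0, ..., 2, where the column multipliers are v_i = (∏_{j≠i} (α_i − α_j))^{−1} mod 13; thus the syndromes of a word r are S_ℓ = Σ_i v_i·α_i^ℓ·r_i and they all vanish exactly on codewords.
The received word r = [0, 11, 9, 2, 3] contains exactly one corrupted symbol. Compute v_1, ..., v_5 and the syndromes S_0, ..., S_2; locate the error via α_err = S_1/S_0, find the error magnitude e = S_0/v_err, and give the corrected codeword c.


S = (8, 3, 6), error at position 2, error magnitude e = 6, c = [0, 5, 9, 2, 3].

Step 1: column multipliers v_i = (∏_{j≠i}(α_i − α_j))^{−1} mod 13.
  i = 1 (α = 5): (5−2)(5−10)(5−9)(5−11) = 3·(−5)·(−4)·(−6) = −360 ≡ 4, so v_1 = 4^{−1} = 10 (mod 13).
  i = 2 (α = 2): (2−5)(2−10)(2−9)(2−11) = (−3)·(−8)·(−7)·(−9) = 1512 ≡ 4, so v_2 = 4^{−1} = 10 (mod 13).
  i = 3 (α = 10): (10−5)(10−2)(10−9)(10−11) = 5·8·1·(−1) = −40 ≡ 12, so v_3 = 12^{−1} = 12 (mod 13).
  i = 4 (α = 9): (9−5)(9−2)(9−10)(9−11) = 4·7·(−1)·(−2) = 56 ≡ 4, so v_4 = 4^{−1} = 10 (mod 13).
  i = 5 (α = 11): (11−5)(11−2)(11−10)(11−9) = 6·9·1·2 = 108 ≡ 4, so v_5 = 4^{−1} = 10 (mod 13).
  v = [10, 10, 12, 10, 10].
Step 2: syndromes of r = [0, 11, 9, 2, 3] (all sums mod 13).
  S_0 = Σ v_i r_i = 10·0 + 10·11 + 12·9 + 10·2 + 10·3 = 268 ≡ 8.
  S_1 = Σ v_i α_i r_i = 10·5·0 + 10·2·11 + 12·10·9 + 10·9·2 + 10·11·3 = 1810 ≡ 3.
  α_i^2 mod 13 = [12, 4, 9, 3, 4].
  S_2 = Σ v_i α_i^2 r_i = 10·12·0 + 10·4·11 + 12·9·9 + 10·3·2 + 10·4·3 = 1592 ≡ 6.
  S = (8, 3, 6) ≠ 0, so r is not a codeword (an error is present).
Step 3: locate the error. For a single error e at position i, S_ℓ = v_i·e·α_i^ℓ, so α_err = S_1/S_0.
  S_0^{−1} = 8^{−1} = 5 (mod 13), so α_err = 3·5 = 15 ≡ 2 = α_2. Error position i = 2.
  Consistency check: S_2/S_1 = 6·9 = 54 ≡ 2 = α_err ✓ (single-error assumption holds).
Step 4: error magnitude e = S_0/v_2 = S_0·∏_{j≠2}(α_2 − α_j) = 8·4 = 32 ≡ 6 (mod 13).
Step 5: correct position 2: c_2 = r_2 − e = 11 − 6 ≡ 5 (mod 13). Hence c = [0, 5, 9, 2, 3].
  Check: interpolating c through the α_i gives m(x) = 4 + 7·x (degree < 2) with m(α_i) = c_i for every i, so c is indeed a codeword.


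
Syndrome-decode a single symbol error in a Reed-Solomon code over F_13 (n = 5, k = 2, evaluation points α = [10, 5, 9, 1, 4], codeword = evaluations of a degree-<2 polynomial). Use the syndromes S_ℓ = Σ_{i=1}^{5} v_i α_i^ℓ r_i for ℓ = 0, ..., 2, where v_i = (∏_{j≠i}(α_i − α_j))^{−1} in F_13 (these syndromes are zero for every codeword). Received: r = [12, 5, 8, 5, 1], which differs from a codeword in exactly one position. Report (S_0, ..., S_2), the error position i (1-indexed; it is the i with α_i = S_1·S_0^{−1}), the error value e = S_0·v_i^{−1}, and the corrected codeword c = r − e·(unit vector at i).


S = (7, 7, 7), error at position 4, error magnitude e = 3, c = [12, 5, 8, 2, 1].

Step 1: column multipliers v_i = (∏_{j≠i}(α_i − α_j))^{−1} mod 13.
  i = 1 (α = 10): (10−5)(10−9)(10−1)(10−4) = 5·1·9·6 = 270 ≡ 10, so v_1 = 10^{−1} = 4 (mod 13).
  i = 2 (α = 5): (5−10)(5−9)(5−1)(5−4) = (−5)·(−4)·4·1 = 80 ≡ 2, so v_2 = 2^{−1} = 7 (mod 13).
  i = 3 (α = 9): (9−10)(9−5)(9−1)(9−4) = (−1)·4·8·5 = −160 ≡ 9, so v_3 = 9^{−1} = 3 (mod 13).
  i = 4 (α = 1): (1−10)(1−5)(1−9)(1−4) = (−9)·(−4)·(−8)·(−3) = 864 ≡ 6, so v_4 = 6^{−1} = 11 (mod 13).
  i = 5 (α = 4): (4−10)(4−5)(4−9)(4−1) = (−6)·(−1)·(−5)·3 = −90 ≡ 1, so v_5 = 1^{−1} = 1 (mod 13).
  v = [4, 7, 3, 11, 1].
Step 2: syndromes of r = [12, 5, 8, 5, 1] (all sums mod 13).
  S_0 = Σ v_i r_i = 4·12 + 7·5 + 3·8 + 11·5 + 1·1 = 163 ≡ 7.
  S_1 = Σ v_i α_i r_i = 4·10·12 + 7·5·5 + 3·9·8 + 11·1·5 + 1·4·1 = 930 ≡ 7.
  α_i^2 mod 13 = [9, 12, 3, 1, 3].
  S_2 = Σ v_i α_i^2 r_i = 4·9·12 + 7·12·5 + 3·3·8 + 11·1·5 + 1·3·1 = 982 ≡ 7.
  S = (7, 7, 7) ≠ 0, so r is not a codeword (an error is present).
Step 3: locate the error. For a single error e at position i, S_ℓ = v_i·e·α_i^ℓ, so α_err = S_1/S_0.
  S_0^{−1} = 7^{−1} = 2 (mod 13), so α_err = 7·2 = 14 ≡ 1 = α_4. Error position i = 4.
  Consistency check: S_2/S_1 = 7·2 = 14 ≡ 1 = α_err ✓ (single-error assumption holds).
Step 4: error magnitude e = S_0/v_4 = S_0·∏_{j≠4}(α_4 − α_j) = 7·6 = 42 ≡ 3 (mod 13).
Step 5: correct position 4: c_4 = r_4 − e = 5 − 3 ≡ 2 (mod 13). Hence c = [12, 5, 8, 2, 1].
  Check: interpolating c through the α_i gives m(x) = 11 + 4·x (degree < 2) with m(α_i) = c_i for every i, so c is indeed a codeword.


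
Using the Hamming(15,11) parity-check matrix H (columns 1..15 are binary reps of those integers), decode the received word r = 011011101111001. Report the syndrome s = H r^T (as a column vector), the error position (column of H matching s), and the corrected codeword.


s = (1, 1, 1, 0)^T, error position = 14, corrected codeword c = 011011101111011

Compute s = H r^T mod 2 one row at a time:
  s_1 = 0 + 1 + 1 + 1 + 1 + 0 + 0 + 1 = 5 ≡ 1 (mod 2).
  s_2 = 0 + 1 + 1 + 1 + 1 + 0 + 0 + 1 = 5 ≡ 1 (mod 2).
  s_3 = 1 + 1 + 1 + 1 + 1 + 1 + 0 + 1 = 7 ≡ 1 (mod 2).
  s_4 = 0 + 1 + 1 + 1 + 1 + 1 + 0 + 1 = 6 ≡ 0 (mod 2).
s = (1, 1, 1, 0)^T — this equals column 14 of H (binary 1110), so error is at position 14.
Correct: flip bit 14 of r = 011011101111001 to get c = 011011101111011.


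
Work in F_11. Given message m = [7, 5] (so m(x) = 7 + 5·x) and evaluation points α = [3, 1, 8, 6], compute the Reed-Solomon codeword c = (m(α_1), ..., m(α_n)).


c = [0, 1, 3, 4]

Message polynomial: m(x) = 7 + 5·x (mod 11).
For each evaluation point α_i, compute m(α_i) mod 11:
  α_1 = 3: Horner steps 5 → 0, so m(3) = 0.
  α_2 = 1: Horner steps 5 → 1, so m(1) = 1.
  α_3 = 8: Horner steps 5 → 3, so m(8) = 3.
  α_4 = 6: Horner steps 5 → 4, so m(6) = 4.
Codeword c = [0, 1, 3, 4] ∈ F_11^4.


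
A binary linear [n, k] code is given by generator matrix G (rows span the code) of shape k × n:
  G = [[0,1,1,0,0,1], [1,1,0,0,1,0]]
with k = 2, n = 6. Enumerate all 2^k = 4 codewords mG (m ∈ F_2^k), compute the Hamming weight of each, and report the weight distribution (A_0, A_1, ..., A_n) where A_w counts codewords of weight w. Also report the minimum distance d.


Weight distribution: A_0 = 1, A_3 = 2, A_4 = 1. Minimum distance d = 3.

Enumerate all 2^2 = 4 messages m ∈ F_2^2.
For each, compute codeword c = mG in F_2^6, then tally its weight.
  m = 00 → c = 000000, weight = 0.
  m = 10 → c = 011001, weight = 3.
  m = 01 → c = 110010, weight = 3.
  m = 11 → c = 101011, weight = 4.
Tally weights:
  weight 0: 1 codewords.
  weight 3: 2 codewords.
  weight 4: 1 codewords.
Minimum distance d = smallest w > 0 with A_w > 0 = 3.
Sanity: Σ A_w = 4 = 2^2 = 4 ✓.


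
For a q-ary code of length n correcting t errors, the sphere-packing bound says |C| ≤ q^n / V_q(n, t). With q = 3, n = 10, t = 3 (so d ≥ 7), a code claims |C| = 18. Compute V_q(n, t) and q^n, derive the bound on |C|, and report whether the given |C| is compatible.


V_q(n, t) = 1161, q^n = 59049, Hamming bound = 50, |C| = 18 ≤ bound (satisfied).

Step 1: Compute V_q(n, t) = Σ_{j=0}^3 C(n, j) (q−1)^j.
  j = 0: C(10,0)·(2)^0 = 1·1 = 1.
  j = 1: C(10,1)·(2)^1 = 10·2 = 20.
  j = 2: C(10,2)·(2)^2 = 45·4 = 180.
  j = 3: C(10,3)·(2)^3 = 120·8 = 960.
  V_q(n, t) = 1 + 20 + 180 + 960 = 1161.
Step 2: q^n = 3^10 = 59049.
Step 3: Hamming bound ⌊q^n / V_q(n,t)⌋ = ⌊59049/1161⌋ = 50.
Step 4: Compare |C| = 18 to 50: satisfied.
The claimed |C| lies below the Hamming bound.


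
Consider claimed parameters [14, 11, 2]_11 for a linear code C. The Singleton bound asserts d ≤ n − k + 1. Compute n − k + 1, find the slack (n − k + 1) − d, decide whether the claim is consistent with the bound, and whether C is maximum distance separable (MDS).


Singleton RHS = n − k + 1 = 4, slack = 2, bound satisfied, not MDS.

Singleton bound: d ≤ n − k + 1.
Here n = 14, k = 11, so n − k + 1 = 4.
Given d = 2, check d ≤ 4: YES.
Slack = (n − k + 1) − d = 2.
The code is NOT MDS (slack = 2 > 0).
Description: the claimed parameters are [14, 11, 2]_11; such a code would be non-MDS.


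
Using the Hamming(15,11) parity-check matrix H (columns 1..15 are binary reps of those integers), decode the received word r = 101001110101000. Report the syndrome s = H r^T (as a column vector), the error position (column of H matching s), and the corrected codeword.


s = (1, 1, 0, 1)^T, error position = 13, corrected codeword c = 101001110101100

Compute s = H r^T mod 2 one row at a time:
  s_1 = 1 + 0 + 1 + 0 + 1 + 0 + 0 + 0 = 3 ≡ 1 (mod 2).
  s_2 = 0 + 0 + 1 + 1 + 1 + 0 + 0 + 0 = 3 ≡ 1 (mod 2).
  s_3 = 0 + 1 + 1 + 1 + 1 + 0 + 0 + 0 = 4 ≡ 0 (mod 2).
  s_4 = 1 + 1 + 0 + 1 + 0 + 0 + 0 + 0 = 3 ≡ 1 (mod 2).
s = (1, 1, 0, 1)^T — this equals column 13 of H (binary 1101), so error is at position 13.
Correct: flip bit 13 of r = 101001110101000 to get c = 101001110101100.


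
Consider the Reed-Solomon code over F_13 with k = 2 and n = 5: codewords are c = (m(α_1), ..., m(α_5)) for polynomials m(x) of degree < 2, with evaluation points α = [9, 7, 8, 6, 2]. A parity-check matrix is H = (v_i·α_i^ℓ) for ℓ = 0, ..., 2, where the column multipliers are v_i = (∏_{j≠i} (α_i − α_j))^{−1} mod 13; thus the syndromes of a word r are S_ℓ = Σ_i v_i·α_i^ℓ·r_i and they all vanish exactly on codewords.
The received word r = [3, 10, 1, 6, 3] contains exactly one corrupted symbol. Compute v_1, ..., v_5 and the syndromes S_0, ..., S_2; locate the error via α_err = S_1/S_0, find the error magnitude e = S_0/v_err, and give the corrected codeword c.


S = (8, 7, 11), error at position 1, error magnitude e = 11, c = [5, 10, 1, 6, 3].

Step 1: column multipliers v_i = (∏_{j≠i}(α_i − α_j))^{−1} mod 13.
  i = 1 (α = 9): (9−7)(9−8)(9−6)(9−2) = 2·1·3·7 = 42 ≡ 3, so v_1 = 3^{−1} = 9 (mod 13).
  i = 2 (α = 7): (7−9)(7−8)(7−6)(7−2) = (−2)·(−1)·1·5 = 10 ≡ 10, so v_2 = 10^{−1} = 4 (mod 13).
  i = 3 (α = 8): (8−9)(8−7)(8−6)(8−2) = (−1)·1·2·6 = −12 ≡ 1, so v_3 = 1^{−1} = 1 (mod 13).
  i = 4 (α = 6): (6−9)(6−7)(6−8)(6−2) = (−3)·(−1)·(−2)·4 = −24 ≡ 2, so v_4 = 2^{−1} = 7 (mod 13).
  i = 5 (α = 2): (2−9)(2−7)(2−8)(2−6) = (−7)·(−5)·(−6)·(−4) = 840 ≡ 8, so v_5 = 8^{−1} = 5 (mod 13).
  v = [9, 4, 1, 7, 5].
Step 2: syndromes of r = [3, 10, 1, 6, 3] (all sums mod 13).
  S_0 = Σ v_i r_i = 9·3 + 4·10 + 1·1 + 7·6 + 5·3 = 125 ≡ 8.
  S_1 = Σ v_i α_i r_i = 9·9·3 + 4·7·10 + 1·8·1 + 7·6·6 + 5·2·3 = 813 ≡ 7.
  α_i^2 mod 13 = [3, 10, 12, 10, 4].
  S_2 = Σ v_i α_i^2 r_i = 9·3·3 + 4·10·10 + 1·12·1 + 7·10·6 + 5·4·3 = 973 ≡ 11.
  S = (8, 7, 11) ≠ 0, so r is not a codeword (an error is present).
Step 3: locate the error. For a single error e at position i, S_ℓ = v_i·e·α_i^ℓ, so α_err = S_1/S_0.
  S_0^{−1} = 8^{−1} = 5 (mod 13), so α_err = 7·5 = 35 ≡ 9 = α_1. Error position i = 1.
  Consistency check: S_2/S_1 = 11·2 = 22 ≡ 9 = α_err ✓ (single-error assumption holds).
Step 4: error magnitude e = S_0/v_1 = S_0·∏_{j≠1}(α_1 − α_j) = 8·3 = 24 ≡ 11 (mod 13).
Step 5: correct position 1: c_1 = r_1 − e = 3 − 11 ≡ 5 (mod 13). Hence c = [5, 10, 1, 6, 3].
  Check: interpolating c through the α_i gives m(x) = 8 + 4·x (degree < 2) with m(α_i) = c_i for every i, so c is indeed a codeword.


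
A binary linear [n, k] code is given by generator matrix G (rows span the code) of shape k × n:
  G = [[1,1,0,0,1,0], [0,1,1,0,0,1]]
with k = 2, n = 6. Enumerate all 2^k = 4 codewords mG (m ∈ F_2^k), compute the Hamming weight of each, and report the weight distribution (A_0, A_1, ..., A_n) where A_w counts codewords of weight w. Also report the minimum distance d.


Weight distribution: A_0 = 1, A_3 = 2, A_4 = 1. Minimum distance d = 3.

Enumerate all 2^2 = 4 messages m ∈ F_2^2.
For each, compute codeword c = mG in F_2^6, then tally its weight.
  m = 00 → c = 000000, weight = 0.
  m = 10 → c = 110010, weight = 3.
  m = 01 → c = 011001, weight = 3.
  m = 11 → c = 101011, weight = 4.
Tally weights:
  weight 0: 1 codewords.
  weight 3: 2 codewords.
  weight 4: 1 codewords.
Minimum distance d = smallest w > 0 with A_w > 0 = 3.
Sanity: Σ A_w = 4 = 2^2 = 4 ✓.


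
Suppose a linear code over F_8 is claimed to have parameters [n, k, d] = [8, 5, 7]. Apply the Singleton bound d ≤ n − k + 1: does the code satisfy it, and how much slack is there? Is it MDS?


Singleton RHS = n − k + 1 = 4, slack = -3, bound violated (no such code; not MDS).

Singleton bound: d ≤ n − k + 1.
Here n = 8, k = 5, so n − k + 1 = 4.
Given d = 7, check d ≤ 4: NO.
Slack = (n − k + 1) − d = -3.
The slack is negative: d = 7 exceeds n − k + 1 = 4 by 3, so the Singleton bound is violated and no linear [8, 5, 7]_8 code can exist. In particular it is not MDS (MDS requires d = n − k + 1 exactly).
Description: the claimed parameters are [8, 5, 7]_8; such a code would be impossible (violates the Singleton bound).


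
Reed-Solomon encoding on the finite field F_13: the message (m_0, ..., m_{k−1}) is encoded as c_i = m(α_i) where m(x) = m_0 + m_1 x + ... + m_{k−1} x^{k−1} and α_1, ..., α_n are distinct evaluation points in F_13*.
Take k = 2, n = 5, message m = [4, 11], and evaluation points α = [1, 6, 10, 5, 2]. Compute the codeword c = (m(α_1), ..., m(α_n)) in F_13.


c = [2, 5, 10, 7, 0]

Message polynomial: m(x) = 4 + 11·x (mod 13).
For each evaluation point α_i, compute m(α_i) mod 13:
  α_1 = 1: Horner steps 11 → 2, so m(1) = 2.
  α_2 = 6: Horner steps 11 → 5, so m(6) = 5.
  α_3 = 10: Horner steps 11 → 10, so m(10) = 10.
  α_4 = 5: Horner steps 11 → 7, so m(5) = 7.
  α_5 = 2: Horner steps 11 → 0, so m(2) = 0.
Codeword c = [2, 5, 10, 7, 0] ∈ F_13^5.


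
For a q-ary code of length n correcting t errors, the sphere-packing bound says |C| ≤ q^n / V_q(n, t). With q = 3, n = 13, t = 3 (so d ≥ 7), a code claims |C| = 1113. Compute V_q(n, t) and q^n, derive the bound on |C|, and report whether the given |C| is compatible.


V_q(n, t) = 2627, q^n = 1594323, Hamming bound = 606, |C| = 1113 > bound (violated).

Step 1: Compute V_q(n, t) = Σ_{j=0}^3 C(n, j) (q−1)^j.
  j = 0: C(13,0)·(2)^0 = 1·1 = 1.
  j = 1: C(13,1)·(2)^1 = 13·2 = 26.
  j = 2: C(13,2)·(2)^2 = 78·4 = 312.
  j = 3: C(13,3)·(2)^3 = 286·8 = 2288.
  V_q(n, t) = 1 + 26 + 312 + 2288 = 2627.
Step 2: q^n = 3^13 = 1594323.
Step 3: Hamming bound ⌊q^n / V_q(n,t)⌋ = ⌊1594323/2627⌋ = 606.
Step 4: Compare |C| = 1113 to 606: violated.
The claimed |C| lies above the Hamming bound, so no 3-ary code of length 13 with d ≥ 7 can have 1113 codewords.


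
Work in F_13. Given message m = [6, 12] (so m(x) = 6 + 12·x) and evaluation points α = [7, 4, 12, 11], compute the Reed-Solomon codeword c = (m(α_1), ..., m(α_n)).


c = [12, 2, 7, 8]

Message polynomial: m(x) = 6 + 12·x (mod 13).
For each evaluation point α_i, compute m(α_i) mod 13:
  α_1 = 7: Horner steps 12 → 12, so m(7) = 12.
  α_2 = 4: Horner steps 12 → 2, so m(4) = 2.
  α_3 = 12: Horner steps 12 → 7, so m(12) = 7.
  α_4 = 11: Horner steps 12 → 8, so m(11) = 8.
Codeword c = [12, 2, 7, 8] ∈ F_13^4.


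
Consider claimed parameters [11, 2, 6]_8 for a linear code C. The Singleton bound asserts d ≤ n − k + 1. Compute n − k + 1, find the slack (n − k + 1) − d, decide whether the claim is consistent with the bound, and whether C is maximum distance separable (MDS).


Singleton RHS = n − k + 1 = 10, slack = 4, bound satisfied, not MDS.

Singleton bound: d ≤ n − k + 1.
Here n = 11, k = 2, so n − k + 1 = 10.
Given d = 6, check d ≤ 10: YES.
Slack = (n − k + 1) − d = 4.
The code is NOT MDS (slack = 4 > 0).
Description: the claimed parameters are [11, 2, 6]_8; such a code would be non-MDS.


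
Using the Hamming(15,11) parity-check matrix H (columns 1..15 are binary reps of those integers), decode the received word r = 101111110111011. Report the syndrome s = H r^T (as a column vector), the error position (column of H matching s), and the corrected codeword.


s = (0, 1, 1, 0)^T, error position = 6, corrected codeword c = 101110110111011

Compute s = H r^T mod 2 one row at a time:
  s_1 = 1 + 0 + 1 + 1 + 1 + 0 + 1 + 1 = 6 ≡ 0 (mod 2).
  s_2 = 1 + 1 + 1 + 1 + 1 + 0 + 1 + 1 = 7 ≡ 1 (mod 2).
  s_3 = 0 + 1 + 1 + 1 + 1 + 1 + 1 + 1 = 7 ≡ 1 (mod 2).
  s_4 = 1 + 1 + 1 + 1 + 0 + 1 + 0 + 1 = 6 ≡ 0 (mod 2).
s = (0, 1, 1, 0)^T — this equals column 6 of H (binary 0110), so error is at position 6.
Correct: flip bit 6 of r = 101111110111011 to get c = 101110110111011.


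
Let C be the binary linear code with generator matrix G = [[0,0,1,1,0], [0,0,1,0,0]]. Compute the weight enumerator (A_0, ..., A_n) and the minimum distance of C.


Weight distribution: A_0 = 1, A_1 = 2, A_2 = 1. Minimum distance d = 1.

Enumerate all 2^2 = 4 messages m ∈ F_2^2.
For each, compute codeword c = mG in F_2^5, then tally its weight.
  m = 00 → c = 00000, weight = 0.
  m = 10 → c = 00110, weight = 2.
  m = 01 → c = 00100, weight = 1.
  m = 11 → c = 00010, weight = 1.
Tally weights:
  weight 0: 1 codewords.
  weight 1: 2 codewords.
  weight 2: 1 codewords.
Minimum distance d = smallest w > 0 with A_w > 0 = 1.
Sanity: Σ A_w = 4 = 2^2 = 4 ✓.


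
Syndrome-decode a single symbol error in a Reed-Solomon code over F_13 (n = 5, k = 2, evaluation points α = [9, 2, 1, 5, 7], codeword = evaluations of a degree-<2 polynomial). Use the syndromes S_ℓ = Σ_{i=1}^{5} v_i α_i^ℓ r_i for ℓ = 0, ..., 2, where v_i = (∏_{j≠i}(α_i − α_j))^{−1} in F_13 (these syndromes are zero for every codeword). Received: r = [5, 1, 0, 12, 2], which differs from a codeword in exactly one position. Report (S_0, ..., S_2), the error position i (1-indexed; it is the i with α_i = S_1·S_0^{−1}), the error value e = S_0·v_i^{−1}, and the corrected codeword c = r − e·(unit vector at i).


S = (2, 2, 2), error at position 3, error magnitude e = 7, c = [5, 1, 6, 12, 2].

Step 1: column multipliers v_i = (∏_{j≠i}(α_i − α_j))^{−1} mod 13.
  i = 1 (α = 9): (9−2)(9−1)(9−5)(9−7) = 7·8·4·2 = 448 ≡ 6, so v_1 = 6^{−1} = 11 (mod 13).
  i = 2 (α = 2): (2−9)(2−1)(2−5)(2−7) = (−7)·1·(−3)·(−5) = −105 ≡ 12, so v_2 = 12^{−1} = 12 (mod 13).
  i = 3 (α = 1): (1−9)(1−2)(1−5)(1−7) = (−8)·(−1)·(−4)·(−6) = 192 ≡ 10, so v_3 = 10^{−1} = 4 (mod 13).
  i = 4 (α = 5): (5−9)(5−2)(5−1)(5−7) = (−4)·3·4·(−2) = 96 ≡ 5, so v_4 = 5^{−1} = 8 (mod 13).
  i = 5 (α = 7): (7−9)(7−2)(7−1)(7−5) = (−2)·5·6·2 = −120 ≡ 10, so v_5 = 10^{−1} = 4 (mod 13).
  v = [11, 12, 4, 8, 4].
Step 2: syndromes of r = [5, 1, 0, 12, 2] (all sums mod 13).
  S_0 = Σ v_i r_i = 11·5 + 12·1 + 4·0 + 8·12 + 4·2 = 171 ≡ 2.
  S_1 = Σ v_i α_i r_i = 11·9·5 + 12·2·1 + 4·1·0 + 8·5·12 + 4·7·2 = 1055 ≡ 2.
  α_i^2 mod 13 = [3, 4, 1, 12, 10].
  S_2 = Σ v_i α_i^2 r_i = 11·3·5 + 12·4·1 + 4·1·0 + 8·12·12 + 4·10·2 = 1445 ≡ 2.
  S = (2, 2, 2) ≠ 0, so r is not a codeword (an error is present).
Step 3: locate the error. For a single error e at position i, S_ℓ = v_i·e·α_i^ℓ, so α_err = S_1/S_0.
  S_0^{−1} = 2^{−1} = 7 (mod 13), so α_err = 2·7 = 14 ≡ 1 = α_3. Error position i = 3.
  Consistency check: S_2/S_1 = 2·7 = 14 ≡ 1 = α_err ✓ (single-error assumption holds).
Step 4: error magnitude e = S_0/v_3 = S_0·∏_{j≠3}(α_3 − α_j) = 2·10 = 20 ≡ 7 (mod 13).
Step 5: correct position 3: c_3 = r_3 − e = 0 − 7 ≡ 6 (mod 13). Hence c = [5, 1, 6, 12, 2].
  Check: interpolating c through the α_i gives m(x) = 11 + 8·x (degree < 2) with m(α_i) = c_i for every i, so c is indeed a codeword.


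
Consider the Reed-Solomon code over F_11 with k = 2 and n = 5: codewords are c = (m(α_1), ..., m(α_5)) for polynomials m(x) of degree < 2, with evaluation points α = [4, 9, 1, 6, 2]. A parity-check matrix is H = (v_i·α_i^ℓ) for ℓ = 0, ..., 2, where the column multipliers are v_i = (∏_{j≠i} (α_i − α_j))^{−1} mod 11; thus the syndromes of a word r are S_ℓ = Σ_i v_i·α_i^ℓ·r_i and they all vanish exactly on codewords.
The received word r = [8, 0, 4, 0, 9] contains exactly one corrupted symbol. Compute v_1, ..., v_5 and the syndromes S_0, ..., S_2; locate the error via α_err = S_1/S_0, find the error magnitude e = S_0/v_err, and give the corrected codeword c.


S = (4, 2, 1), error at position 4, error magnitude e = 4, c = [8, 0, 4, 7, 9].

Step 1: column multipliers v_i = (∏_{j≠i}(α_i − α_j))^{−1} mod 11.
  i = 1 (α = 4): (4−9)(4−1)(4−6)(4−2) = (−5)·3·(−2)·2 = 60 ≡ 5, so v_1 = 5^{−1} = 9 (mod 11).
  i = 2 (α = 9): (9−4)(9−1)(9−6)(9−2) = 5·8·3·7 = 840 ≡ 4, so v_2 = 4^{−1} = 3 (mod 11).
  i = 3 (α = 1): (1−4)(1−9)(1−6)(1−2) = (−3)·(−8)·(−5)·(−1) = 120 ≡ 10, so v_3 = 10^{−1} = 10 (mod 11).
  i = 4 (α = 6): (6−4)(6−9)(6−1)(6−2) = 2·(−3)·5·4 = −120 ≡ 1, so v_4 = 1^{−1} = 1 (mod 11).
  i = 5 (α = 2): (2−4)(2−9)(2−1)(2−6) = (−2)·(−7)·1·(−4) = −56 ≡ 10, so v_5 = 10^{−1} = 10 (mod 11).
  v = [9, 3, 10, 1, 10].
Step 2: syndromes of r = [8, 0, 4, 0, 9] (all sums mod 11).
  S_0 = Σ v_i r_i = 9·8 + 3·0 + 10·4 + 1·0 + 10·9 = 202 ≡ 4.
  S_1 = Σ v_i α_i r_i = 9·4·8 + 3·9·0 + 10·1·4 + 1·6·0 + 10·2·9 = 508 ≡ 2.
  α_i^2 mod 11 = [5, 4, 1, 3, 4].
  S_2 = Σ v_i α_i^2 r_i = 9·5·8 + 3·4·0 + 10·1·4 + 1·3·0 + 10·4·9 = 760 ≡ 1.
  S = (4, 2, 1) ≠ 0, so r is not a codeword (an error is present).
Step 3: locate the error. For a single error e at position i, S_ℓ = v_i·e·α_i^ℓ, so α_err = S_1/S_0.
  S_0^{−1} = 4^{−1} = 3 (mod 11), so α_err = 2·3 = 6 ≡ 6 = α_4. Error position i = 4.
  Consistency check: S_2/S_1 = 1·6 = 6 ≡ 6 = α_err ✓ (single-error assumption holds).
Step 4: error magnitude e = S_0/v_4 = S_0·∏_{j≠4}(α_4 − α_j) = 4·1 = 4 ≡ 4 (mod 11).
Step 5: correct position 4: c_4 = r_4 − e = 0 − 4 ≡ 7 (mod 11). Hence c = [8, 0, 4, 7, 9].
  Check: interpolating c through the α_i gives m(x) = 10 + 5·x (degree < 2) with m(α_i) = c_i for every i, so c is indeed a codeword.


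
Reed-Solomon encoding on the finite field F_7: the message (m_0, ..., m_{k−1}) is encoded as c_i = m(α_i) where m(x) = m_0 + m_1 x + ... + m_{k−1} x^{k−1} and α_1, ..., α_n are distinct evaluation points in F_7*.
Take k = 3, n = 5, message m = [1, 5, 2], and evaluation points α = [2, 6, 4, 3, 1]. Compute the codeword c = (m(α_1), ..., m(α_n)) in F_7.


c = [5, 5, 4, 6, 1]

Message polynomial: m(x) = 1 + 5·x + 2·x^2 (mod 7).
For each evaluation point α_i, compute m(α_i) mod 7:
  α_1 = 2: Horner steps 2 → 2 → 5, so m(2) = 5.
  α_2 = 6: Horner steps 2 → 3 → 5, so m(6) = 5.
  α_3 = 4: Horner steps 2 → 6 → 4, so m(4) = 4.
  α_4 = 3: Horner steps 2 → 4 → 6, so m(3) = 6.
  α_5 = 1: Horner steps 2 → 0 → 1, so m(1) = 1.
Codeword c = [5, 5, 4, 6, 1] ∈ F_7^5.


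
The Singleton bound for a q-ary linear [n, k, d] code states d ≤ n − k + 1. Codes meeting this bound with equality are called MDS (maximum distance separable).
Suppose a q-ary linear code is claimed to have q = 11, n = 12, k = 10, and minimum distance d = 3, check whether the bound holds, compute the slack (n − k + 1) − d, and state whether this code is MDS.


Singleton RHS = n − k + 1 = 3, slack = 0, bound satisfied, MDS.

Singleton bound: d ≤ n − k + 1.
Here n = 12, k = 10, so n − k + 1 = 3.
Given d = 3, check d ≤ 3: YES.
Slack = (n − k + 1) − d = 0.
The code is MDS (slack = 0).
Description: the claimed parameters are [12, 10, 3]_11; such a code would be MDS (meets Singleton bound).


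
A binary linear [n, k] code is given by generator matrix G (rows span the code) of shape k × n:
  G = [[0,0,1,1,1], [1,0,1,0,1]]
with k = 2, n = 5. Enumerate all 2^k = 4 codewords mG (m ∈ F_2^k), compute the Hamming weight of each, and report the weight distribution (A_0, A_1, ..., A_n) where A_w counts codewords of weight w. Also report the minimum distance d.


Weight distribution: A_0 = 1, A_2 = 1, A_3 = 2. Minimum distance d = 2.

Enumerate all 2^2 = 4 messages m ∈ F_2^2.
For each, compute codeword c = mG in F_2^5, then tally its weight.
  m = 00 → c = 00000, weight = 0.
  m = 10 → c = 00111, weight = 3.
  m = 01 → c = 10101, weight = 3.
  m = 11 → c = 10010, weight = 2.
Tally weights:
  weight 0: 1 codewords.
  weight 2: 1 codewords.
  weight 3: 2 codewords.
Minimum distance d = smallest w > 0 with A_w > 0 = 2.
Sanity: Σ A_w = 4 = 2^2 = 4 ✓.


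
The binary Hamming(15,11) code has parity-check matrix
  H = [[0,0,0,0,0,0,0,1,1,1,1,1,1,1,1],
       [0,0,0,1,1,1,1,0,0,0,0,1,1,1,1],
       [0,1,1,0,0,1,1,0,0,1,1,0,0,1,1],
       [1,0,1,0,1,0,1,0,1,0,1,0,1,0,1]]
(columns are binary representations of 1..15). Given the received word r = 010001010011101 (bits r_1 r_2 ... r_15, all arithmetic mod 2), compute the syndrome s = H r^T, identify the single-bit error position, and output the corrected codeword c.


s = (1, 0, 0, 1)^T, error position = 9, corrected codeword c = 010001011011101

Compute s = H r^T mod 2 one row at a time:
  s_1 = 1 + 0 + 0 + 1 + 1 + 1 + 0 + 1 = 5 ≡ 1 (mod 2).
  s_2 = 0 + 0 + 1 + 0 + 1 + 1 + 0 + 1 = 4 ≡ 0 (mod 2).
  s_3 = 1 + 0 + 1 + 0 + 0 + 1 + 0 + 1 = 4 ≡ 0 (mod 2).
  s_4 = 0 + 0 + 0 + 0 + 0 + 1 + 1 + 1 = 3 ≡ 1 (mod 2).
s = (1, 0, 0, 1)^T — this equals column 9 of H (binary 1001), so error is at position 9.
Correct: flip bit 9 of r = 010001010011101 to get c = 010001011011101.


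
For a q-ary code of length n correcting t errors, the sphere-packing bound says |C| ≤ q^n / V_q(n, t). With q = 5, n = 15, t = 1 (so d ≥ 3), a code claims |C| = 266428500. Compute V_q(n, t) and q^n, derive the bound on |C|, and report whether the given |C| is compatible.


V_q(n, t) = 61, q^n = 30517578125, Hamming bound = 500288165, |C| = 266428500 ≤ bound (satisfied).

Step 1: Compute V_q(n, t) = Σ_{j=0}^1 C(n, j) (q−1)^j.
  j = 0: C(15,0)·(4)^0 = 1·1 = 1.
  j = 1: C(15,1)·(4)^1 = 15·4 = 60.
  V_q(n, t) = 1 + 60 = 61.
Step 2: q^n = 5^15 = 30517578125.
Step 3: Hamming bound ⌊q^n / V_q(n,t)⌋ = ⌊30517578125/61⌋ = 500288165.
Step 4: Compare |C| = 266428500 to 500288165: satisfied.
The claimed |C| lies below the Hamming bound.


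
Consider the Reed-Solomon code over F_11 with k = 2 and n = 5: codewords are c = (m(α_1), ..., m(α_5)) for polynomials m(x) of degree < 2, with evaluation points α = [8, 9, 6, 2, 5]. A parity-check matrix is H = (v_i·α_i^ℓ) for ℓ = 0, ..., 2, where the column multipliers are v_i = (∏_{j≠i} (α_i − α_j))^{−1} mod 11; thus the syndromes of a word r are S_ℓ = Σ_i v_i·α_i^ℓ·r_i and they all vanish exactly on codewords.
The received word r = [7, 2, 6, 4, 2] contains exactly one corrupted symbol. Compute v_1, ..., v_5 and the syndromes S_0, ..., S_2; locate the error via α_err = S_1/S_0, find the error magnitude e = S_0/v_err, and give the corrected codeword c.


S = (3, 4, 9), error at position 5, error magnitude e = 2, c = [7, 2, 6, 4, 0].

Step 1: column multipliers v_i = (∏_{j≠i}(α_i − α_j))^{−1} mod 11.
  i = 1 (α = 8): (8−9)(8−6)(8−2)(8−5) = (−1)·2·6·3 = −36 ≡ 8, so v_1 = 8^{−1} = 7 (mod 11).
  i = 2 (α = 9): (9−8)(9−6)(9−2)(9−5) = 1·3·7·4 = 84 ≡ 7, so v_2 = 7^{−1} = 8 (mod 11).
  i = 3 (α = 6): (6−8)(6−9)(6−2)(6−5) = (−2)·(−3)·4·1 = 24 ≡ 2, so v_3 = 2^{−1} = 6 (mod 11).
  i = 4 (α = 2): (2−8)(2−9)(2−6)(2−5) = (−6)·(−7)·(−4)·(−3) = 504 ≡ 9, so v_4 = 9^{−1} = 5 (mod 11).
  i = 5 (α = 5): (5−8)(5−9)(5−6)(5−2) = (−3)·(−4)·(−1)·3 = −36 ≡ 8, so v_5 = 8^{−1} = 7 (mod 11).
  v = [7, 8, 6, 5, 7].
Step 2: syndromes of r = [7, 2, 6, 4, 2] (all sums mod 11).
  S_0 = Σ v_i r_i = 7·7 + 8·2 + 6·6 + 5·4 + 7·2 = 135 ≡ 3.
  S_1 = Σ v_i α_i r_i = 7·8·7 + 8·9·2 + 6·6·6 + 5·2·4 + 7·5·2 = 862 ≡ 4.
  α_i^2 mod 11 = [9, 4, 3, 4, 3].
  S_2 = Σ v_i α_i^2 r_i = 7·9·7 + 8·4·2 + 6·3·6 + 5·4·4 + 7·3·2 = 735 ≡ 9.
  S = (3, 4, 9) ≠ 0, so r is not a codeword (an error is present).
Step 3: locate the error. For a single error e at position i, S_ℓ = v_i·e·α_i^ℓ, so α_err = S_1/S_0.
  S_0^{−1} = 3^{−1} = 4 (mod 11), so α_err = 4·4 = 16 ≡ 5 = α_5. Error position i = 5.
  Consistency check: S_2/S_1 = 9·3 = 27 ≡ 5 = α_err ✓ (single-error assumption holds).
Step 4: error magnitude e = S_0/v_5 = S_0·∏_{j≠5}(α_5 − α_j) = 3·8 = 24 ≡ 2 (mod 11).
Step 5: correct position 5: c_5 = r_5 − e = 2 − 2 ≡ 0 (mod 11). Hence c = [7, 2, 6, 4, 0].
  Check: interpolating c through the α_i gives m(x) = 3 + 6·x (degree < 2) with m(α_i) = c_i for every i, so c is indeed a codeword.
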